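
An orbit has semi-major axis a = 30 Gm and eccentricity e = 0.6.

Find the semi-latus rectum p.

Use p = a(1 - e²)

Convert to SI: a = 30 Gm = 3e+10 m.
p = a (1 − e²).
p = 3e+10 · (1 − (0.6)²) = 3e+10 · 0.64 ≈ 1.92e+10 m = 19.2 Gm.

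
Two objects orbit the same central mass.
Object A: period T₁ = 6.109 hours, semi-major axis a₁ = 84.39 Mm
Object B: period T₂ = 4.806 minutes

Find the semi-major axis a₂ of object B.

Convert to SI: T₁ = 6.109 hours = 21992.4 s; a₁ = 84.39 Mm = 8.439e+07 m; T₂ = 4.806 minutes = 288.36 s.
Kepler's third law: (T₁/T₂)² = (a₁/a₂)³ ⇒ a₂ = a₁ · (T₂/T₁)^(2/3).
T₂/T₁ = 288.36 / 21992.4 = 0.0131118.
a₂ = 8.439e+07 · (0.0131118)^(2/3) m ≈ 4.692e+06 m = 4.692 Mm.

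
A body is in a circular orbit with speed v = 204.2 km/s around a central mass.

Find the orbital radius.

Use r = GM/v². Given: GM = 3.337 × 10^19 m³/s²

Convert to SI: v = 204.2 km/s = 204200 m/s.
For a circular orbit, v² = GM / r, so r = GM / v².
r = 3.337e+19 / (204200)² m ≈ 8.003e+08 m = 800.3 Mm.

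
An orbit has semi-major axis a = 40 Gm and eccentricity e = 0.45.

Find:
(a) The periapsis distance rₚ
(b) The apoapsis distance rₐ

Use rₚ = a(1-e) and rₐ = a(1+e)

Convert to SI: a = 40 Gm = 4e+10 m.
(a) rₚ = a(1 − e) = 4e+10 · (1 − 0.45) = 4e+10 · 0.55 ≈ 2.2e+10 m = 22 Gm.
(b) rₐ = a(1 + e) = 4e+10 · (1 + 0.45) = 4e+10 · 1.45 ≈ 5.8e+10 m = 58 Gm.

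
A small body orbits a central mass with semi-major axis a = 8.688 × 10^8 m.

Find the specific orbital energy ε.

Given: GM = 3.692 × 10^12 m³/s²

ε = −GM / (2a).
ε = −3.692e+12 / (2 · 8.688e+08) J/kg ≈ -2125 J/kg = -2.125 kJ/kg.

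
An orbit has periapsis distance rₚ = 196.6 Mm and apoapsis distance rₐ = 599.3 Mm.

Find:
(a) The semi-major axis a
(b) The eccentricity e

Convert to SI: rₚ = 196.6 Mm = 1.966e+08 m; rₐ = 599.3 Mm = 5.993e+08 m.
(a) a = (rₚ + rₐ) / 2 = (1.966e+08 + 5.993e+08) / 2 ≈ 3.98e+08 m = 397.9 Mm.
(b) e = (rₐ − rₚ) / (rₐ + rₚ) = (5.993e+08 − 1.966e+08) / (5.993e+08 + 1.966e+08) ≈ 0.506.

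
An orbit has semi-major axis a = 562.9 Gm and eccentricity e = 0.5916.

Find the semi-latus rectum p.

Convert to SI: a = 562.9 Gm = 5.629e+11 m.
p = a (1 − e²).
p = 5.629e+11 · (1 − (0.5916)²) = 5.629e+11 · 0.650009 ≈ 3.659e+11 m = 365.9 Gm.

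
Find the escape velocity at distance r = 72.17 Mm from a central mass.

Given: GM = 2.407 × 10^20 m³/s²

Convert to SI: r = 72.17 Mm = 7.217e+07 m.
Escape velocity comes from setting total energy to zero: ½v² − GM/r = 0 ⇒ v_esc = √(2GM / r).
v_esc = √(2 · 2.407e+20 / 7.217e+07) m/s ≈ 2.583e+06 m/s = 2583 km/s.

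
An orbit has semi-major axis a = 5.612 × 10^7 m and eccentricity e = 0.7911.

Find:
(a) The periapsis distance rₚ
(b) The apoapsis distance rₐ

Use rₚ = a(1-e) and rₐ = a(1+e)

(a) rₚ = a(1 − e) = 5.612e+07 · (1 − 0.7911) = 5.612e+07 · 0.2089 ≈ 1.172e+07 m = 1.172 × 10^7 m.
(b) rₐ = a(1 + e) = 5.612e+07 · (1 + 0.7911) = 5.612e+07 · 1.7911 ≈ 1.005e+08 m = 1.005 × 10^8 m.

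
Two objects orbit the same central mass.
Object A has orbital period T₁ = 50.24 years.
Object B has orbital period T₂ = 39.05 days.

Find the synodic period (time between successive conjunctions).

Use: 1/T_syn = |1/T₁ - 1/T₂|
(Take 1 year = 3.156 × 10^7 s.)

Convert to SI: T₁ = 50.24 years = 1.58557e+09 s; T₂ = 39.05 days = 3.37392e+06 s.
T_syn = |T₁ · T₂ / (T₁ − T₂)|.
T_syn = |1.58557e+09 · 3.37392e+06 / (1.58557e+09 − 3.37392e+06)| s ≈ 3.381e+06 s = 39.13 days.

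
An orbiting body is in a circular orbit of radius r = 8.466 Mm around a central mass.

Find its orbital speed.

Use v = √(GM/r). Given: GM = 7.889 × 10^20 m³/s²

Convert to SI: r = 8.466 Mm = 8.466e+06 m.
For a circular orbit, gravity supplies the centripetal force, so v = √(GM / r).
v = √(7.889e+20 / 8.466e+06) m/s ≈ 9.653e+06 m/s = 9653 km/s.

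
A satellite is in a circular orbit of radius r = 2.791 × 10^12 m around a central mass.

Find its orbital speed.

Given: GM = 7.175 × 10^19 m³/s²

For a circular orbit, gravity supplies the centripetal force, so v = √(GM / r).
v = √(7.175e+19 / 2.791e+12) m/s ≈ 5070 m/s = 5.07 km/s.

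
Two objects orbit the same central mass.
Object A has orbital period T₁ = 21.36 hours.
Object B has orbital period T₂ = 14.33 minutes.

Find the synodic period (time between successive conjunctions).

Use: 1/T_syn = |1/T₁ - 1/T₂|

Convert to SI: T₁ = 21.36 hours = 76896 s; T₂ = 14.33 minutes = 859.8 s.
T_syn = |T₁ · T₂ / (T₁ − T₂)|.
T_syn = |76896 · 859.8 / (76896 − 859.8)| s ≈ 869.5 s = 14.49 minutes.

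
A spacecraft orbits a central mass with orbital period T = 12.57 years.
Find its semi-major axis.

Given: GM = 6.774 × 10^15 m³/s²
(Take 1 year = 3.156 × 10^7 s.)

Convert to SI: T = 12.57 years = 3.96709e+08 s.
Invert Kepler's third law: a = (GM · T² / (4π²))^(1/3).
Substituting T = 3.96709e+08 s and GM = 6.774e+15 m³/s²:
a = (6.774e+15 · (3.96709e+08)² / (4π²))^(1/3) m
a ≈ 3e+10 m = 30 Gm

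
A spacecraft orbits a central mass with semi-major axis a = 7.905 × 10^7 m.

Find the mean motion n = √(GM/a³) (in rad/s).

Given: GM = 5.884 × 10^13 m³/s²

n = √(GM / a³).
n = √(5.884e+13 / (7.905e+07)³) rad/s ≈ 1.091e-05 rad/s.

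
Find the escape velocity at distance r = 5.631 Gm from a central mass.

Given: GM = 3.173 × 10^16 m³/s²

Convert to SI: r = 5.631 Gm = 5.631e+09 m.
Escape velocity comes from setting total energy to zero: ½v² − GM/r = 0 ⇒ v_esc = √(2GM / r).
v_esc = √(2 · 3.173e+16 / 5.631e+09) m/s ≈ 3357 m/s = 3.357 km/s.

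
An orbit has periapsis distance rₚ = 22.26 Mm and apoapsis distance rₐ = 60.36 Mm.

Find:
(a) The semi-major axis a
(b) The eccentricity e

Convert to SI: rₚ = 22.26 Mm = 2.226e+07 m; rₐ = 60.36 Mm = 6.036e+07 m.
(a) a = (rₚ + rₐ) / 2 = (2.226e+07 + 6.036e+07) / 2 ≈ 4.131e+07 m = 41.31 Mm.
(b) e = (rₐ − rₚ) / (rₐ + rₚ) = (6.036e+07 − 2.226e+07) / (6.036e+07 + 2.226e+07) ≈ 0.4611.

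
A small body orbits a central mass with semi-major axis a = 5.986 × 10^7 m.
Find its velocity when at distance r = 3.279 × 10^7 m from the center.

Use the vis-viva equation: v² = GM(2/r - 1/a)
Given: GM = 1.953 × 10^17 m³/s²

Vis-viva: v = √(GM · (2/r − 1/a)).
2/r − 1/a = 2/3.279e+07 − 1/5.986e+07 = 4.42886e-08 m⁻¹.
v = √(1.953e+17 · 4.42886e-08) m/s ≈ 9.3e+04 m/s = 93 km/s.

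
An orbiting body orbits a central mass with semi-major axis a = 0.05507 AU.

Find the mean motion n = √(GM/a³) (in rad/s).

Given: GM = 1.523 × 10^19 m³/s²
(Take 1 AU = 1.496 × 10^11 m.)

Convert to SI: a = 0.05507 AU = 8.23847e+09 m.
n = √(GM / a³).
n = √(1.523e+19 / (8.23847e+09)³) rad/s ≈ 5.219e-06 rad/s.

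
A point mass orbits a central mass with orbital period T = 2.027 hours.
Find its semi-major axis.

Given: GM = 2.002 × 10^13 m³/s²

Convert to SI: T = 2.027 hours = 7297.2 s.
Invert Kepler's third law: a = (GM · T² / (4π²))^(1/3).
Substituting T = 7297.2 s and GM = 2.002e+13 m³/s²:
a = (2.002e+13 · (7297.2)² / (4π²))^(1/3) m
a ≈ 3e+06 m = 3 Mm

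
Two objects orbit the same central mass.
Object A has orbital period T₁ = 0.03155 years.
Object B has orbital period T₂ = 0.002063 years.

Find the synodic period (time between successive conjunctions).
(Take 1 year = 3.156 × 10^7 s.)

Convert to SI: T₁ = 0.03155 years = 995718 s; T₂ = 0.002063 years = 65108.3 s.
T_syn = |T₁ · T₂ / (T₁ − T₂)|.
T_syn = |995718 · 65108.3 / (995718 − 65108.3)| s ≈ 6.966e+04 s = 0.002207 years.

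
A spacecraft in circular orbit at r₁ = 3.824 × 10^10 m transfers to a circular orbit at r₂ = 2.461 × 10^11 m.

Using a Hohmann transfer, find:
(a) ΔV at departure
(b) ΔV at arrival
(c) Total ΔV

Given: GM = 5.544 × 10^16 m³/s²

Transfer semi-major axis: a_t = (r₁ + r₂)/2 = (3.824e+10 + 2.461e+11)/2 = 1.4217e+11 m.
Circular speeds: v₁ = √(GM/r₁) = 1204.07 m/s, v₂ = √(GM/r₂) = 474.631 m/s.
Transfer speeds (vis-viva v² = GM(2/r − 1/a_t)): v₁ᵗ = 1584.18 m/s, v₂ᵗ = 246.156 m/s.
(a) ΔV₁ = |v₁ᵗ − v₁| ≈ 380.1 m/s = 380.1 m/s.
(b) ΔV₂ = |v₂ − v₂ᵗ| ≈ 228.5 m/s = 228.5 m/s.
(c) ΔV_total = ΔV₁ + ΔV₂ ≈ 608.6 m/s = 608.6 m/s.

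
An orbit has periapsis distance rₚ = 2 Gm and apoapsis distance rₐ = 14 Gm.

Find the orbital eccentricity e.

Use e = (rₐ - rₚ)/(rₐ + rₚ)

Convert to SI: rₚ = 2 Gm = 2e+09 m; rₐ = 14 Gm = 1.4e+10 m.
e = (rₐ − rₚ) / (rₐ + rₚ).
e = (1.4e+10 − 2e+09) / (1.4e+10 + 2e+09) = 1.2e+10 / 1.6e+10 ≈ 0.75.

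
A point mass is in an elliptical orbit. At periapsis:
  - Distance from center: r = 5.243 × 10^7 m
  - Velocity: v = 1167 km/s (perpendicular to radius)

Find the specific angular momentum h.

Convert to SI: v = 1167 km/s = 1.167e+06 m/s.
With v perpendicular to r, h = r · v.
h = 5.243e+07 · 1.167e+06 m²/s ≈ 6.119e+13 m²/s.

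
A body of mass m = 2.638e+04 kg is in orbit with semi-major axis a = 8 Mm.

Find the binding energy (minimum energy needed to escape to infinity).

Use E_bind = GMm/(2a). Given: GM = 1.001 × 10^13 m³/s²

Convert to SI: a = 8 Mm = 8e+06 m.
Total orbital energy is E = −GMm/(2a); binding energy is E_bind = −E = GMm/(2a).
E_bind = 1.001e+13 · 2.638e+04 / (2 · 8e+06) J ≈ 1.65e+10 J = 16.5 GJ.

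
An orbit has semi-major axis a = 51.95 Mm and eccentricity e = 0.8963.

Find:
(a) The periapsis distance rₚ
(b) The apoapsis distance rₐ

Convert to SI: a = 51.95 Mm = 5.195e+07 m.
(a) rₚ = a(1 − e) = 5.195e+07 · (1 − 0.8963) = 5.195e+07 · 0.1037 ≈ 5.387e+06 m = 5.387 Mm.
(b) rₐ = a(1 + e) = 5.195e+07 · (1 + 0.8963) = 5.195e+07 · 1.8963 ≈ 9.851e+07 m = 98.51 Mm.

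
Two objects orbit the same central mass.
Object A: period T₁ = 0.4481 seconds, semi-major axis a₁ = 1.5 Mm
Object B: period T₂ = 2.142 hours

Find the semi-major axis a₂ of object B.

Convert to SI: a₁ = 1.5 Mm = 1.5e+06 m; T₂ = 2.142 hours = 7711.2 s.
Kepler's third law: (T₁/T₂)² = (a₁/a₂)³ ⇒ a₂ = a₁ · (T₂/T₁)^(2/3).
T₂/T₁ = 7711.2 / 0.4481 = 17208.7.
a₂ = 1.5e+06 · (17208.7)^(2/3) m ≈ 9.998e+08 m = 999.8 Mm.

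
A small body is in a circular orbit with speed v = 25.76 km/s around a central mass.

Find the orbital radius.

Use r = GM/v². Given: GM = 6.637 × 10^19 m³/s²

Convert to SI: v = 25.76 km/s = 25760 m/s.
For a circular orbit, v² = GM / r, so r = GM / v².
r = 6.637e+19 / (25760)² m ≈ 1e+11 m = 100 Gm.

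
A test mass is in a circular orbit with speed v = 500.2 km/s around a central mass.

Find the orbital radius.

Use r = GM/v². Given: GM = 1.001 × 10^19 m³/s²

Convert to SI: v = 500.2 km/s = 500200 m/s.
For a circular orbit, v² = GM / r, so r = GM / v².
r = 1.001e+19 / (500200)² m ≈ 4.001e+07 m = 40.01 Mm.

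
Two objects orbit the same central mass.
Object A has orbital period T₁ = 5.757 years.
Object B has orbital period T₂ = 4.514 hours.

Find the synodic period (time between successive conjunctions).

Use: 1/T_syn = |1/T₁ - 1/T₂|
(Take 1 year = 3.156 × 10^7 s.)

Convert to SI: T₁ = 5.757 years = 1.81691e+08 s; T₂ = 4.514 hours = 16250.4 s.
T_syn = |T₁ · T₂ / (T₁ − T₂)|.
T_syn = |1.81691e+08 · 16250.4 / (1.81691e+08 − 16250.4)| s ≈ 1.625e+04 s = 4.514 hours.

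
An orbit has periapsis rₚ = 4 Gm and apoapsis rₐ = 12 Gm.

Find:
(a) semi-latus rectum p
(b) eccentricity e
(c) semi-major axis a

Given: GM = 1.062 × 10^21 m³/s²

Convert to SI: rₚ = 4 Gm = 4e+09 m; rₐ = 12 Gm = 1.2e+10 m.
(a) From a = (rₚ + rₐ)/2 = 8e+09 m and e = (rₐ − rₚ)/(rₐ + rₚ) = 0.5, p = a(1 − e²) = 8e+09 · (1 − (0.5)²) ≈ 6e+09 m
(b) e = (rₐ − rₚ)/(rₐ + rₚ) = (1.2e+10 − 4e+09)/(1.2e+10 + 4e+09) ≈ 0.5
(c) a = (rₚ + rₐ)/2 = (4e+09 + 1.2e+10)/2 ≈ 8e+09 m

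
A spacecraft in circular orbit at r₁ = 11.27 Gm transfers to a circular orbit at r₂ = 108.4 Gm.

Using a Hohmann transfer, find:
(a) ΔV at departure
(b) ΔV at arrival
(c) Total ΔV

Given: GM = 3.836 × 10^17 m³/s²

Convert to SI: r₁ = 11.27 Gm = 1.127e+10 m; r₂ = 108.4 Gm = 1.084e+11 m.
Transfer semi-major axis: a_t = (r₁ + r₂)/2 = (1.127e+10 + 1.084e+11)/2 = 5.9835e+10 m.
Circular speeds: v₁ = √(GM/r₁) = 5834.15 m/s, v₂ = √(GM/r₂) = 1881.16 m/s.
Transfer speeds (vis-viva v² = GM(2/r − 1/a_t)): v₁ᵗ = 7852.62 m/s, v₂ᵗ = 816.411 m/s.
(a) ΔV₁ = |v₁ᵗ − v₁| ≈ 2018 m/s = 2.018 km/s.
(b) ΔV₂ = |v₂ − v₂ᵗ| ≈ 1065 m/s = 1.065 km/s.
(c) ΔV_total = ΔV₁ + ΔV₂ ≈ 3083 m/s = 3.083 km/s.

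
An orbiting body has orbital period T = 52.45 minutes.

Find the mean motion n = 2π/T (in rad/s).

Convert to SI: T = 52.45 minutes = 3147 s.
n = 2π / T.
n = 2π / 3147 s ≈ 0.001997 rad/s.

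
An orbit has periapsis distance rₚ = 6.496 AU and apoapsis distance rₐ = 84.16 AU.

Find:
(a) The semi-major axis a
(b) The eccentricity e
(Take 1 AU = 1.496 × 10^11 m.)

Convert to SI: rₚ = 6.496 AU = 9.71802e+11 m; rₐ = 84.16 AU = 1.25903e+13 m.
(a) a = (rₚ + rₐ) / 2 = (9.71802e+11 + 1.25903e+13) / 2 ≈ 6.781e+12 m = 45.33 AU.
(b) e = (rₐ − rₚ) / (rₐ + rₚ) = (1.25903e+13 − 9.71802e+11) / (1.25903e+13 + 9.71802e+11) ≈ 0.8567.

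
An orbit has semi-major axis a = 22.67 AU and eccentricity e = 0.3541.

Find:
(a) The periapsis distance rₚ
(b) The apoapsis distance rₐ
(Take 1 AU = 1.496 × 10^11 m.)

Convert to SI: a = 22.67 AU = 3.39143e+12 m.
(a) rₚ = a(1 − e) = 3.39143e+12 · (1 − 0.3541) = 3.39143e+12 · 0.6459 ≈ 2.191e+12 m = 14.64 AU.
(b) rₐ = a(1 + e) = 3.39143e+12 · (1 + 0.3541) = 3.39143e+12 · 1.3541 ≈ 4.592e+12 m = 30.7 AU.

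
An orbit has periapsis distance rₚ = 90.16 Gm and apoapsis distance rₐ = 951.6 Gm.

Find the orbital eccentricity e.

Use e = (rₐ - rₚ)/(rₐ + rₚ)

Convert to SI: rₚ = 90.16 Gm = 9.016e+10 m; rₐ = 951.6 Gm = 9.516e+11 m.
e = (rₐ − rₚ) / (rₐ + rₚ).
e = (9.516e+11 − 9.016e+10) / (9.516e+11 + 9.016e+10) = 8.6144e+11 / 1.04176e+12 ≈ 0.8269.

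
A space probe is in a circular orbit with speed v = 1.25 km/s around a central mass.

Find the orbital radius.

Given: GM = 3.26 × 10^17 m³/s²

Convert to SI: v = 1.25 km/s = 1250 m/s.
For a circular orbit, v² = GM / r, so r = GM / v².
r = 3.26e+17 / (1250)² m ≈ 2.086e+11 m = 2.086 × 10^11 m.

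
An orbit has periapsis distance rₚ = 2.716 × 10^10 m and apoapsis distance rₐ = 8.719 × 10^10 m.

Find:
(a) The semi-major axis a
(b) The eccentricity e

(a) a = (rₚ + rₐ) / 2 = (2.716e+10 + 8.719e+10) / 2 ≈ 5.718e+10 m = 5.718 × 10^10 m.
(b) e = (rₐ − rₚ) / (rₐ + rₚ) = (8.719e+10 − 2.716e+10) / (8.719e+10 + 2.716e+10) ≈ 0.525.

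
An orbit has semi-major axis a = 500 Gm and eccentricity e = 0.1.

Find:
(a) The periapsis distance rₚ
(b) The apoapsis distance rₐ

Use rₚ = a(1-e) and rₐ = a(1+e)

Convert to SI: a = 500 Gm = 5e+11 m.
(a) rₚ = a(1 − e) = 5e+11 · (1 − 0.1) = 5e+11 · 0.9 ≈ 4.5e+11 m = 450 Gm.
(b) rₐ = a(1 + e) = 5e+11 · (1 + 0.1) = 5e+11 · 1.1 ≈ 5.5e+11 m = 550 Gm.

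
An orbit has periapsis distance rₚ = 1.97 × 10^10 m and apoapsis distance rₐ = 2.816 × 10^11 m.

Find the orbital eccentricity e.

e = (rₐ − rₚ) / (rₐ + rₚ).
e = (2.816e+11 − 1.97e+10) / (2.816e+11 + 1.97e+10) = 2.619e+11 / 3.013e+11 ≈ 0.8692.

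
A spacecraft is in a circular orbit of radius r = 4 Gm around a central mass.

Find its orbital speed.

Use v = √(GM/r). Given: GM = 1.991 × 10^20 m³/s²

Convert to SI: r = 4 Gm = 4e+09 m.
For a circular orbit, gravity supplies the centripetal force, so v = √(GM / r).
v = √(1.991e+20 / 4e+09) m/s ≈ 2.231e+05 m/s = 223.1 km/s.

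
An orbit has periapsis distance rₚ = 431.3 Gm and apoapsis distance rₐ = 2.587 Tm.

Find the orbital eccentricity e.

Convert to SI: rₚ = 431.3 Gm = 4.313e+11 m; rₐ = 2.587 Tm = 2.587e+12 m.
e = (rₐ − rₚ) / (rₐ + rₚ).
e = (2.587e+12 − 4.313e+11) / (2.587e+12 + 4.313e+11) = 2.1557e+12 / 3.0183e+12 ≈ 0.7142.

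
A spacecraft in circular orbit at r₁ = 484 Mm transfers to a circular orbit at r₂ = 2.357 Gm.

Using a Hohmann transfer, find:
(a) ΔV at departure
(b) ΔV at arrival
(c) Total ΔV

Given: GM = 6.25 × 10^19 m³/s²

Convert to SI: r₁ = 484 Mm = 4.84e+08 m; r₂ = 2.357 Gm = 2.357e+09 m.
Transfer semi-major axis: a_t = (r₁ + r₂)/2 = (4.84e+08 + 2.357e+09)/2 = 1.4205e+09 m.
Circular speeds: v₁ = √(GM/r₁) = 359350 m/s, v₂ = √(GM/r₂) = 162840 m/s.
Transfer speeds (vis-viva v² = GM(2/r − 1/a_t)): v₁ᵗ = 462889 m/s, v₂ᵗ = 95052.2 m/s.
(a) ΔV₁ = |v₁ᵗ − v₁| ≈ 1.035e+05 m/s = 103.5 km/s.
(b) ΔV₂ = |v₂ − v₂ᵗ| ≈ 6.779e+04 m/s = 67.79 km/s.
(c) ΔV_total = ΔV₁ + ΔV₂ ≈ 1.713e+05 m/s = 171.3 km/s.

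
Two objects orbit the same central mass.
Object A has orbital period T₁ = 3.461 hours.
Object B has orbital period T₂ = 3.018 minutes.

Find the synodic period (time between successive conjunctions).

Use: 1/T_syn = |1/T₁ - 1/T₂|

Convert to SI: T₁ = 3.461 hours = 12459.6 s; T₂ = 3.018 minutes = 181.08 s.
T_syn = |T₁ · T₂ / (T₁ − T₂)|.
T_syn = |12459.6 · 181.08 / (12459.6 − 181.08)| s ≈ 183.8 s = 3.063 minutes.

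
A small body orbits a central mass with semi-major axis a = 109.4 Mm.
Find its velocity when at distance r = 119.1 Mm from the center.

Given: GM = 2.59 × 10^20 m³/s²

Convert to SI: a = 109.4 Mm = 1.094e+08 m; r = 119.1 Mm = 1.191e+08 m.
Vis-viva: v = √(GM · (2/r − 1/a)).
2/r − 1/a = 2/1.191e+08 − 1/1.094e+08 = 7.65184e-09 m⁻¹.
v = √(2.59e+20 · 7.65184e-09) m/s ≈ 1.408e+06 m/s = 1408 km/s.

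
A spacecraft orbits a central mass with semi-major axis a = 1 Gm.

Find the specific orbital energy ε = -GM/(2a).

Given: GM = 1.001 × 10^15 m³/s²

Convert to SI: a = 1 Gm = 1e+09 m.
ε = −GM / (2a).
ε = −1.001e+15 / (2 · 1e+09) J/kg ≈ -5.005e+05 J/kg = -500.5 kJ/kg.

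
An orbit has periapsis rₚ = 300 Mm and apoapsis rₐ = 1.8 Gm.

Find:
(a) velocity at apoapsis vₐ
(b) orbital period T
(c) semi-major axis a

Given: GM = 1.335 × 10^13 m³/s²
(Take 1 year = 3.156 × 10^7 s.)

Convert to SI: rₚ = 300 Mm = 3e+08 m; rₐ = 1.8 Gm = 1.8e+09 m.
(a) With a = (rₚ + rₐ)/2 = 1.05e+09 m, vₐ = √(GM (2/rₐ − 1/a)) = √(1.335e+13 · (2/1.8e+09 − 1/1.05e+09)) m/s ≈ 46.03 m/s
(b) With a = (rₚ + rₐ)/2 = 1.05e+09 m, T = 2π √(a³/GM) = 2π √((1.05e+09)³/1.335e+13) s ≈ 5.851e+07 s
(c) a = (rₚ + rₐ)/2 = (3e+08 + 1.8e+09)/2 ≈ 1.05e+09 m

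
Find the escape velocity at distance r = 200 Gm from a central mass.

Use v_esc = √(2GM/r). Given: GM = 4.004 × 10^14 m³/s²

Convert to SI: r = 200 Gm = 2e+11 m.
Escape velocity comes from setting total energy to zero: ½v² − GM/r = 0 ⇒ v_esc = √(2GM / r).
v_esc = √(2 · 4.004e+14 / 2e+11) m/s ≈ 63.28 m/s = 63.28 m/s.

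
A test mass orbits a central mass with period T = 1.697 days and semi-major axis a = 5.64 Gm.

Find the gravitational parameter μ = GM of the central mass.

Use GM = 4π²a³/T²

Convert to SI: T = 1.697 days = 146621 s; a = 5.64 Gm = 5.64e+09 m.
GM = 4π² · a³ / T².
GM = 4π² · (5.64e+09)³ / (146621)² m³/s² ≈ 3.295e+20 m³/s² = 3.295 × 10^20 m³/s².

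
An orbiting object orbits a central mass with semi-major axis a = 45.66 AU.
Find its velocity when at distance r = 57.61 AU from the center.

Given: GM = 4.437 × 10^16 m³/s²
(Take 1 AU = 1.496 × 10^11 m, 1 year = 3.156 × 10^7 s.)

Convert to SI: a = 45.66 AU = 6.83074e+12 m; r = 57.61 AU = 8.61846e+12 m.
Vis-viva: v = √(GM · (2/r − 1/a)).
2/r − 1/a = 2/8.61846e+12 − 1/6.83074e+12 = 8.5663e-14 m⁻¹.
v = √(4.437e+16 · 8.5663e-14) m/s ≈ 61.65 m/s = 0.01301 AU/year.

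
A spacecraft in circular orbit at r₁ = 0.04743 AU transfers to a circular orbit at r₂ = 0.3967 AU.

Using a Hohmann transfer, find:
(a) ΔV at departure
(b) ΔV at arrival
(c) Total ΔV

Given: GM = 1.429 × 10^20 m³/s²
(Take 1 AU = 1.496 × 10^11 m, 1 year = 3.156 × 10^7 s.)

Convert to SI: r₁ = 0.04743 AU = 7.09553e+09 m; r₂ = 0.3967 AU = 5.93463e+10 m.
Transfer semi-major axis: a_t = (r₁ + r₂)/2 = (7.09553e+09 + 5.93463e+10)/2 = 3.32209e+10 m.
Circular speeds: v₁ = √(GM/r₁) = 141914 m/s, v₂ = √(GM/r₂) = 49070.4 m/s.
Transfer speeds (vis-viva v² = GM(2/r − 1/a_t)): v₁ᵗ = 189677 m/s, v₂ᵗ = 22678.1 m/s.
(a) ΔV₁ = |v₁ᵗ − v₁| ≈ 4.776e+04 m/s = 10.08 AU/year.
(b) ΔV₂ = |v₂ − v₂ᵗ| ≈ 2.639e+04 m/s = 5.568 AU/year.
(c) ΔV_total = ΔV₁ + ΔV₂ ≈ 7.416e+04 m/s = 15.64 AU/year.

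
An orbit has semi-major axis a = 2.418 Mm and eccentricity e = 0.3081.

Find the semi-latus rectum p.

Convert to SI: a = 2.418 Mm = 2.418e+06 m.
p = a (1 − e²).
p = 2.418e+06 · (1 − (0.3081)²) = 2.418e+06 · 0.905074 ≈ 2.188e+06 m = 2.188 Mm.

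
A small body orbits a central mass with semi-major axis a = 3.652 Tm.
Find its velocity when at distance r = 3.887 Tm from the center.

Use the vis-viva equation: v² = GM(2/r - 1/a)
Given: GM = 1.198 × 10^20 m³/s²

Convert to SI: a = 3.652 Tm = 3.652e+12 m; r = 3.887 Tm = 3.887e+12 m.
Vis-viva: v = √(GM · (2/r − 1/a)).
2/r − 1/a = 2/3.887e+12 − 1/3.652e+12 = 2.40713e-13 m⁻¹.
v = √(1.198e+20 · 2.40713e-13) m/s ≈ 5370 m/s = 5.37 km/s.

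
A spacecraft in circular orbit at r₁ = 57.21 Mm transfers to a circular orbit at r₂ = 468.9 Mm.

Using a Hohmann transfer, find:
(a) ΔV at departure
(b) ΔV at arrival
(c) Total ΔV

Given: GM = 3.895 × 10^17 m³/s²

Convert to SI: r₁ = 57.21 Mm = 5.721e+07 m; r₂ = 468.9 Mm = 4.689e+08 m.
Transfer semi-major axis: a_t = (r₁ + r₂)/2 = (5.721e+07 + 4.689e+08)/2 = 2.63055e+08 m.
Circular speeds: v₁ = √(GM/r₁) = 82512.1 m/s, v₂ = √(GM/r₂) = 28821.3 m/s.
Transfer speeds (vis-viva v² = GM(2/r − 1/a_t)): v₁ᵗ = 110163 m/s, v₂ᵗ = 13440.8 m/s.
(a) ΔV₁ = |v₁ᵗ − v₁| ≈ 2.765e+04 m/s = 27.65 km/s.
(b) ΔV₂ = |v₂ − v₂ᵗ| ≈ 1.538e+04 m/s = 15.38 km/s.
(c) ΔV_total = ΔV₁ + ΔV₂ ≈ 4.303e+04 m/s = 43.03 km/s.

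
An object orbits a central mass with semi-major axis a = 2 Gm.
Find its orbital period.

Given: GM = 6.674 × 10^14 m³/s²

Convert to SI: a = 2 Gm = 2e+09 m.
Kepler's third law: T = 2π √(a³ / GM).
Substituting a = 2e+09 m and GM = 6.674e+14 m³/s²:
T = 2π √((2e+09)³ / 6.674e+14) s
T ≈ 2.175e+07 s = 251.8 days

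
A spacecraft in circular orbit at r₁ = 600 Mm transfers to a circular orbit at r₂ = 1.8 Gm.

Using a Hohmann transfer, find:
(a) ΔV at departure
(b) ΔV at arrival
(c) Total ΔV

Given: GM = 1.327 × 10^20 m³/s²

Convert to SI: r₁ = 600 Mm = 6e+08 m; r₂ = 1.8 Gm = 1.8e+09 m.
Transfer semi-major axis: a_t = (r₁ + r₂)/2 = (6e+08 + 1.8e+09)/2 = 1.2e+09 m.
Circular speeds: v₁ = √(GM/r₁) = 470284 m/s, v₂ = √(GM/r₂) = 271518 m/s.
Transfer speeds (vis-viva v² = GM(2/r − 1/a_t)): v₁ᵗ = 575977 m/s, v₂ᵗ = 191992 m/s.
(a) ΔV₁ = |v₁ᵗ − v₁| ≈ 1.057e+05 m/s = 105.7 km/s.
(b) ΔV₂ = |v₂ − v₂ᵗ| ≈ 7.953e+04 m/s = 79.53 km/s.
(c) ΔV_total = ΔV₁ + ΔV₂ ≈ 1.852e+05 m/s = 185.2 km/s.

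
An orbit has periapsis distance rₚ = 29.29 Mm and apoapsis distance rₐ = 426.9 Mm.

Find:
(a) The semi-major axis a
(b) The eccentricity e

Convert to SI: rₚ = 29.29 Mm = 2.929e+07 m; rₐ = 426.9 Mm = 4.269e+08 m.
(a) a = (rₚ + rₐ) / 2 = (2.929e+07 + 4.269e+08) / 2 ≈ 2.281e+08 m = 228.1 Mm.
(b) e = (rₐ − rₚ) / (rₐ + rₚ) = (4.269e+08 − 2.929e+07) / (4.269e+08 + 2.929e+07) ≈ 0.8716.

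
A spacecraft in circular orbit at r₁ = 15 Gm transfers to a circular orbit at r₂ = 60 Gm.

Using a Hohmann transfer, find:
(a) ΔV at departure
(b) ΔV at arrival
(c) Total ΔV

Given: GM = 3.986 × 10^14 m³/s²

Convert to SI: r₁ = 15 Gm = 1.5e+10 m; r₂ = 60 Gm = 6e+10 m.
Transfer semi-major axis: a_t = (r₁ + r₂)/2 = (1.5e+10 + 6e+10)/2 = 3.75e+10 m.
Circular speeds: v₁ = √(GM/r₁) = 163.013 m/s, v₂ = √(GM/r₂) = 81.5066 m/s.
Transfer speeds (vis-viva v² = GM(2/r − 1/a_t)): v₁ᵗ = 206.197 m/s, v₂ᵗ = 51.5493 m/s.
(a) ΔV₁ = |v₁ᵗ − v₁| ≈ 43.18 m/s = 43.18 m/s.
(b) ΔV₂ = |v₂ − v₂ᵗ| ≈ 29.96 m/s = 29.96 m/s.
(c) ΔV_total = ΔV₁ + ΔV₂ ≈ 73.14 m/s = 73.14 m/s.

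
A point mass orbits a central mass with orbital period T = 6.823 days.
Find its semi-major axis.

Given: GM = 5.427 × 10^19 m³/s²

Convert to SI: T = 6.823 days = 589507 s.
Invert Kepler's third law: a = (GM · T² / (4π²))^(1/3).
Substituting T = 589507 s and GM = 5.427e+19 m³/s²:
a = (5.427e+19 · (589507)² / (4π²))^(1/3) m
a ≈ 7.817e+09 m = 7.817 Gm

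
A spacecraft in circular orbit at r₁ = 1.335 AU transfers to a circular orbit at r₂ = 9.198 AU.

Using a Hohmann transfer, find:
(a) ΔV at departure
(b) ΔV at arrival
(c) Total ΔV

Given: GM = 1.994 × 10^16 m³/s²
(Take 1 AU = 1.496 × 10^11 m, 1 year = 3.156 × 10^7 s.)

Convert to SI: r₁ = 1.335 AU = 1.99716e+11 m; r₂ = 9.198 AU = 1.37602e+12 m.
Transfer semi-major axis: a_t = (r₁ + r₂)/2 = (1.99716e+11 + 1.37602e+12)/2 = 7.87868e+11 m.
Circular speeds: v₁ = √(GM/r₁) = 315.977 m/s, v₂ = √(GM/r₂) = 120.379 m/s.
Transfer speeds (vis-viva v² = GM(2/r − 1/a_t)): v₁ᵗ = 417.582 m/s, v₂ᵗ = 60.608 m/s.
(a) ΔV₁ = |v₁ᵗ − v₁| ≈ 101.6 m/s = 0.02143 AU/year.
(b) ΔV₂ = |v₂ − v₂ᵗ| ≈ 59.77 m/s = 0.01261 AU/year.
(c) ΔV_total = ΔV₁ + ΔV₂ ≈ 161.4 m/s = 0.03404 AU/year.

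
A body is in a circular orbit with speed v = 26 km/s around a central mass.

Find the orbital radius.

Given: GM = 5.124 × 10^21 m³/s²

Convert to SI: v = 26 km/s = 26000 m/s.
For a circular orbit, v² = GM / r, so r = GM / v².
r = 5.124e+21 / (26000)² m ≈ 7.58e+12 m = 7.58 × 10^12 m.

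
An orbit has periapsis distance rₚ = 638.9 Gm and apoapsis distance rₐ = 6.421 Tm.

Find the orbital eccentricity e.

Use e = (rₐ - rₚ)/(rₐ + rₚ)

Convert to SI: rₚ = 638.9 Gm = 6.389e+11 m; rₐ = 6.421 Tm = 6.421e+12 m.
e = (rₐ − rₚ) / (rₐ + rₚ).
e = (6.421e+12 − 6.389e+11) / (6.421e+12 + 6.389e+11) = 5.7821e+12 / 7.0599e+12 ≈ 0.819.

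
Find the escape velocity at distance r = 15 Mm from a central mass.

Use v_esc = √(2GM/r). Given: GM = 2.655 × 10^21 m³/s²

Convert to SI: r = 15 Mm = 1.5e+07 m.
Escape velocity comes from setting total energy to zero: ½v² − GM/r = 0 ⇒ v_esc = √(2GM / r).
v_esc = √(2 · 2.655e+21 / 1.5e+07) m/s ≈ 1.881e+07 m/s = 1.881e+04 km/s.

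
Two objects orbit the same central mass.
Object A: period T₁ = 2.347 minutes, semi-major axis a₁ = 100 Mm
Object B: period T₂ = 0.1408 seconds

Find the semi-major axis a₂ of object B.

Convert to SI: T₁ = 2.347 minutes = 140.82 s; a₁ = 100 Mm = 1e+08 m.
Kepler's third law: (T₁/T₂)² = (a₁/a₂)³ ⇒ a₂ = a₁ · (T₂/T₁)^(2/3).
T₂/T₁ = 0.1408 / 140.82 = 0.000999858.
a₂ = 1e+08 · (0.000999858)^(2/3) m ≈ 9.999e+05 m = 999.9 km.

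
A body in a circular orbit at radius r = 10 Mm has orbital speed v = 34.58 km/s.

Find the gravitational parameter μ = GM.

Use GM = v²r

Convert to SI: r = 10 Mm = 1e+07 m; v = 34.58 km/s = 34580 m/s.
For a circular orbit v² = GM/r, so GM = v² · r.
GM = (34580)² · 1e+07 m³/s² ≈ 1.196e+16 m³/s² = 1.196 × 10^16 m³/s².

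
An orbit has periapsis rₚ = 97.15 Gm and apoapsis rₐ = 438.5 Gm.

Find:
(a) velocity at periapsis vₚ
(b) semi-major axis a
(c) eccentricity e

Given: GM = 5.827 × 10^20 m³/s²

Convert to SI: rₚ = 97.15 Gm = 9.715e+10 m; rₐ = 438.5 Gm = 4.385e+11 m.
(a) With a = (rₚ + rₐ)/2 = 2.67825e+11 m, vₚ = √(GM (2/rₚ − 1/a)) = √(5.827e+20 · (2/9.715e+10 − 1/2.67825e+11)) m/s ≈ 9.91e+04 m/s
(b) a = (rₚ + rₐ)/2 = (9.715e+10 + 4.385e+11)/2 ≈ 2.678e+11 m
(c) e = (rₐ − rₚ)/(rₐ + rₚ) = (4.385e+11 − 9.715e+10)/(4.385e+11 + 9.715e+10) ≈ 0.6373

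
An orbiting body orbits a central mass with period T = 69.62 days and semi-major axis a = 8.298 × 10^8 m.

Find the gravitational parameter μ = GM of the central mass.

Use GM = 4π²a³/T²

Convert to SI: T = 69.62 days = 6.01517e+06 s.
GM = 4π² · a³ / T².
GM = 4π² · (8.298e+08)³ / (6.01517e+06)² m³/s² ≈ 6.234e+14 m³/s² = 6.234 × 10^14 m³/s².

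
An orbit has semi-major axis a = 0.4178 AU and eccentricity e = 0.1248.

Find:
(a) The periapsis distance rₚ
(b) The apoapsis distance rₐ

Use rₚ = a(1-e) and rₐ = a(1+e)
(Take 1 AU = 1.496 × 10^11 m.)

Convert to SI: a = 0.4178 AU = 6.25029e+10 m.
(a) rₚ = a(1 − e) = 6.25029e+10 · (1 − 0.1248) = 6.25029e+10 · 0.8752 ≈ 5.47e+10 m = 0.3657 AU.
(b) rₐ = a(1 + e) = 6.25029e+10 · (1 + 0.1248) = 6.25029e+10 · 1.1248 ≈ 7.03e+10 m = 0.4699 AU.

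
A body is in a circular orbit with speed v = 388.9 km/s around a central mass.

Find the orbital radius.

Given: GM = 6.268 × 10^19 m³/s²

Convert to SI: v = 388.9 km/s = 388900 m/s.
For a circular orbit, v² = GM / r, so r = GM / v².
r = 6.268e+19 / (388900)² m ≈ 4.144e+08 m = 414.4 Mm.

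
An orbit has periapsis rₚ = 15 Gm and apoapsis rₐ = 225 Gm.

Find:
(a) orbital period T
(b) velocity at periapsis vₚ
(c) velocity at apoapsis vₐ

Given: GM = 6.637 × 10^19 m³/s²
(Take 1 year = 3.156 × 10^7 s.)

Convert to SI: rₚ = 15 Gm = 1.5e+10 m; rₐ = 225 Gm = 2.25e+11 m.
(a) With a = (rₚ + rₐ)/2 = 1.2e+11 m, T = 2π √(a³/GM) = 2π √((1.2e+11)³/6.637e+19) s ≈ 3.206e+07 s
(b) With a = (rₚ + rₐ)/2 = 1.2e+11 m, vₚ = √(GM (2/rₚ − 1/a)) = √(6.637e+19 · (2/1.5e+10 − 1/1.2e+11)) m/s ≈ 9.108e+04 m/s
(c) With a = (rₚ + rₐ)/2 = 1.2e+11 m, vₐ = √(GM (2/rₐ − 1/a)) = √(6.637e+19 · (2/2.25e+11 − 1/1.2e+11)) m/s ≈ 6072 m/s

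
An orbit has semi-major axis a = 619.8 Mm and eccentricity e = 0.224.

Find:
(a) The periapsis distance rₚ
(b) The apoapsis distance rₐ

Convert to SI: a = 619.8 Mm = 6.198e+08 m.
(a) rₚ = a(1 − e) = 6.198e+08 · (1 − 0.224) = 6.198e+08 · 0.776 ≈ 4.81e+08 m = 481 Mm.
(b) rₐ = a(1 + e) = 6.198e+08 · (1 + 0.224) = 6.198e+08 · 1.224 ≈ 7.586e+08 m = 758.6 Mm.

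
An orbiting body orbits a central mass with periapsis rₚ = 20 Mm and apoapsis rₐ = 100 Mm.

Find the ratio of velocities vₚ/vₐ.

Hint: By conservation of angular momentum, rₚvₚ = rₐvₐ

Convert to SI: rₚ = 20 Mm = 2e+07 m; rₐ = 100 Mm = 1e+08 m.
Conservation of angular momentum gives rₚvₚ = rₐvₐ, so vₚ/vₐ = rₐ/rₚ.
vₚ/vₐ = 1e+08 / 2e+07 ≈ 5.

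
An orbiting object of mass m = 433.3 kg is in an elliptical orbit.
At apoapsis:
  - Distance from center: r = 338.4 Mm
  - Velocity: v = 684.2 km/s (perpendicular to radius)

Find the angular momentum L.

Convert to SI: r = 338.4 Mm = 3.384e+08 m; v = 684.2 km/s = 684200 m/s.
Since v is perpendicular to r, L = m · v · r.
L = 433.3 · 684200 · 3.384e+08 kg·m²/s ≈ 1.003e+17 kg·m²/s.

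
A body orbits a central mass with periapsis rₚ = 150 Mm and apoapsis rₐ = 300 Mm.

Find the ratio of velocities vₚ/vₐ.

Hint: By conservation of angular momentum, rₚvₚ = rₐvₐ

Convert to SI: rₚ = 150 Mm = 1.5e+08 m; rₐ = 300 Mm = 3e+08 m.
Conservation of angular momentum gives rₚvₚ = rₐvₐ, so vₚ/vₐ = rₐ/rₚ.
vₚ/vₐ = 3e+08 / 1.5e+08 ≈ 2.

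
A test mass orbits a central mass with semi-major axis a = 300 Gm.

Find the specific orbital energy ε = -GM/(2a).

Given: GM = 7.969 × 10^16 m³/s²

Convert to SI: a = 300 Gm = 3e+11 m.
ε = −GM / (2a).
ε = −7.969e+16 / (2 · 3e+11) J/kg ≈ -1.328e+05 J/kg = -132.8 kJ/kg.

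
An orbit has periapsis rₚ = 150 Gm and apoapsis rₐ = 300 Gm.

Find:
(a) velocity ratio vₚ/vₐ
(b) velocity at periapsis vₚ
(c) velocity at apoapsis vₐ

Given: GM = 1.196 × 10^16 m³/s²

Convert to SI: rₚ = 150 Gm = 1.5e+11 m; rₐ = 300 Gm = 3e+11 m.
(a) Conservation of angular momentum (rₚvₚ = rₐvₐ) gives vₚ/vₐ = rₐ/rₚ = 3e+11/1.5e+11 ≈ 2
(b) With a = (rₚ + rₐ)/2 = 2.25e+11 m, vₚ = √(GM (2/rₚ − 1/a)) = √(1.196e+16 · (2/1.5e+11 − 1/2.25e+11)) m/s ≈ 326.1 m/s
(c) With a = (rₚ + rₐ)/2 = 2.25e+11 m, vₐ = √(GM (2/rₐ − 1/a)) = √(1.196e+16 · (2/3e+11 − 1/2.25e+11)) m/s ≈ 163 m/s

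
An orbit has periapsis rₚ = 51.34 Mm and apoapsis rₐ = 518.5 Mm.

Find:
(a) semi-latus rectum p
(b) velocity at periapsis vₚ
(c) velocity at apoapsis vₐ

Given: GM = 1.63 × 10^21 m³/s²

Convert to SI: rₚ = 51.34 Mm = 5.134e+07 m; rₐ = 518.5 Mm = 5.185e+08 m.
(a) From a = (rₚ + rₐ)/2 = 2.8492e+08 m and e = (rₐ − rₚ)/(rₐ + rₚ) = 0.819809, p = a(1 − e²) = 2.8492e+08 · (1 − (0.819809)²) ≈ 9.343e+07 m
(b) With a = (rₚ + rₐ)/2 = 2.8492e+08 m, vₚ = √(GM (2/rₚ − 1/a)) = √(1.63e+21 · (2/5.134e+07 − 1/2.8492e+08)) m/s ≈ 7.601e+06 m/s
(c) With a = (rₚ + rₐ)/2 = 2.8492e+08 m, vₐ = √(GM (2/rₐ − 1/a)) = √(1.63e+21 · (2/5.185e+08 − 1/2.8492e+08)) m/s ≈ 7.526e+05 m/s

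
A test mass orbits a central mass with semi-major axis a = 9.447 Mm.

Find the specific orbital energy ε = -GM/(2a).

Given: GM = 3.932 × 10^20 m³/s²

Convert to SI: a = 9.447 Mm = 9.447e+06 m.
ε = −GM / (2a).
ε = −3.932e+20 / (2 · 9.447e+06) J/kg ≈ -2.081e+13 J/kg = -2.081e+04 GJ/kg.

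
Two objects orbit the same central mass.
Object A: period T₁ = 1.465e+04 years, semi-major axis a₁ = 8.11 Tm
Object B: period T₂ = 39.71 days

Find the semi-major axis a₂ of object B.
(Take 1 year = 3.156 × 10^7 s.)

Convert to SI: T₁ = 1.465e+04 years = 4.62354e+11 s; a₁ = 8.11 Tm = 8.11e+12 m; T₂ = 39.71 days = 3.43094e+06 s.
Kepler's third law: (T₁/T₂)² = (a₁/a₂)³ ⇒ a₂ = a₁ · (T₂/T₁)^(2/3).
T₂/T₁ = 3.43094e+06 / 4.62354e+11 = 7.4206e-06.
a₂ = 8.11e+12 · (7.4206e-06)^(2/3) m ≈ 3.085e+09 m = 3.085 Gm.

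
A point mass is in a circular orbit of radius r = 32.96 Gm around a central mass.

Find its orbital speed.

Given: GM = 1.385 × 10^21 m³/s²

Convert to SI: r = 32.96 Gm = 3.296e+10 m.
For a circular orbit, gravity supplies the centripetal force, so v = √(GM / r).
v = √(1.385e+21 / 3.296e+10) m/s ≈ 2.05e+05 m/s = 205 km/s.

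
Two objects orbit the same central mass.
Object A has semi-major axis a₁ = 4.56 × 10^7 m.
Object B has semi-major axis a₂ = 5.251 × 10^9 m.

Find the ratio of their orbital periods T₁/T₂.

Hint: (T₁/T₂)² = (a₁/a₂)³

From Kepler's third law, (T₁/T₂)² = (a₁/a₂)³, so T₁/T₂ = (a₁/a₂)^(3/2).
a₁/a₂ = 4.56e+07 / 5.251e+09 = 0.00868406.
T₁/T₂ = (0.00868406)^(3/2) ≈ 0.0008093.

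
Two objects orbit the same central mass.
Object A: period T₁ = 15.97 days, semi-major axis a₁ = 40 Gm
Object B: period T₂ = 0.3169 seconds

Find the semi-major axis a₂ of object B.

Convert to SI: T₁ = 15.97 days = 1.37981e+06 s; a₁ = 40 Gm = 4e+10 m.
Kepler's third law: (T₁/T₂)² = (a₁/a₂)³ ⇒ a₂ = a₁ · (T₂/T₁)^(2/3).
T₂/T₁ = 0.3169 / 1.37981e+06 = 2.2967e-07.
a₂ = 4e+10 · (2.2967e-07)^(2/3) m ≈ 1.5e+06 m = 1.5 Mm.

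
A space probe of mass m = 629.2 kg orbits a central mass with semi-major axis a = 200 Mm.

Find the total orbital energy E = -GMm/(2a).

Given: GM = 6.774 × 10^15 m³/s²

Convert to SI: a = 200 Mm = 2e+08 m.
E = −GMm / (2a).
E = −6.774e+15 · 629.2 / (2 · 2e+08) J ≈ -1.066e+10 J = -10.66 GJ.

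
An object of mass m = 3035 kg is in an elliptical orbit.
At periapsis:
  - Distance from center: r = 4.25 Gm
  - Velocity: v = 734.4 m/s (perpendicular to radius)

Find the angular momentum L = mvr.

Convert to SI: r = 4.25 Gm = 4.25e+09 m.
Since v is perpendicular to r, L = m · v · r.
L = 3035 · 734.4 · 4.25e+09 kg·m²/s ≈ 9.473e+15 kg·m²/s.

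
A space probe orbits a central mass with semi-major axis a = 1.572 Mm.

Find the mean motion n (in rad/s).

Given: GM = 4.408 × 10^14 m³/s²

Convert to SI: a = 1.572 Mm = 1.572e+06 m.
n = √(GM / a³).
n = √(4.408e+14 / (1.572e+06)³) rad/s ≈ 0.01065 rad/s.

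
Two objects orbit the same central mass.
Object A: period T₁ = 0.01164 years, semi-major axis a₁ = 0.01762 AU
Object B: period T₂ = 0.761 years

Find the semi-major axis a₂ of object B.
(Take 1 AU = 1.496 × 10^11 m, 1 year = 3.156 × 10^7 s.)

Convert to SI: T₁ = 0.01164 years = 367358 s; a₁ = 0.01762 AU = 2.63595e+09 m; T₂ = 0.761 years = 2.40172e+07 s.
Kepler's third law: (T₁/T₂)² = (a₁/a₂)³ ⇒ a₂ = a₁ · (T₂/T₁)^(2/3).
T₂/T₁ = 2.40172e+07 / 367358 = 65.378.
a₂ = 2.63595e+09 · (65.378)^(2/3) m ≈ 4.278e+10 m = 0.286 AU.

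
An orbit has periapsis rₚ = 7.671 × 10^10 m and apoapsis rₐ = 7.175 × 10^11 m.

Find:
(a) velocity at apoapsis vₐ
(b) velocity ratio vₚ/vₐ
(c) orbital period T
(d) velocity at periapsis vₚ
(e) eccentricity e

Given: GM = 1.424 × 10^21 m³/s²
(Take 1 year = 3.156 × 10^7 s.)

(a) With a = (rₚ + rₐ)/2 = 3.97105e+11 m, vₐ = √(GM (2/rₐ − 1/a)) = √(1.424e+21 · (2/7.175e+11 − 1/3.97105e+11)) m/s ≈ 1.958e+04 m/s
(b) Conservation of angular momentum (rₚvₚ = rₐvₐ) gives vₚ/vₐ = rₐ/rₚ = 7.175e+11/7.671e+10 ≈ 9.353
(c) With a = (rₚ + rₐ)/2 = 3.97105e+11 m, T = 2π √(a³/GM) = 2π √((3.97105e+11)³/1.424e+21) s ≈ 4.167e+07 s
(d) With a = (rₚ + rₐ)/2 = 3.97105e+11 m, vₚ = √(GM (2/rₚ − 1/a)) = √(1.424e+21 · (2/7.671e+10 − 1/3.97105e+11)) m/s ≈ 1.831e+05 m/s
(e) e = (rₐ − rₚ)/(rₐ + rₚ) = (7.175e+11 − 7.671e+10)/(7.175e+11 + 7.671e+10) ≈ 0.8068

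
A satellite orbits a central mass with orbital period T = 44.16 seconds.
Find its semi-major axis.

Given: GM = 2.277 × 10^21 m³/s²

Invert Kepler's third law: a = (GM · T² / (4π²))^(1/3).
Substituting T = 44.16 s and GM = 2.277e+21 m³/s²:
a = (2.277e+21 · (44.16)² / (4π²))^(1/3) m
a ≈ 4.827e+07 m = 4.827 × 10^7 m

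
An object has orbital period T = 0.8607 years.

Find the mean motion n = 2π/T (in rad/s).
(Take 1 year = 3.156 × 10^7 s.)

Convert to SI: T = 0.8607 years = 2.71637e+07 s.
n = 2π / T.
n = 2π / 2.71637e+07 s ≈ 2.313e-07 rad/s.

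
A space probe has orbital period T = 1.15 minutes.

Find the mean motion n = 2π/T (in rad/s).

Convert to SI: T = 1.15 minutes = 69 s.
n = 2π / T.
n = 2π / 69 s ≈ 0.09106 rad/s.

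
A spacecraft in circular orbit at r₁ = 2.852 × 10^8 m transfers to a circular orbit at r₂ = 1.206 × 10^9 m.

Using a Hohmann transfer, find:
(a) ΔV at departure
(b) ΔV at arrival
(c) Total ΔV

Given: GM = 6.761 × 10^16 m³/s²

Transfer semi-major axis: a_t = (r₁ + r₂)/2 = (2.852e+08 + 1.206e+09)/2 = 7.456e+08 m.
Circular speeds: v₁ = √(GM/r₁) = 15396.8 m/s, v₂ = √(GM/r₂) = 7487.41 m/s.
Transfer speeds (vis-viva v² = GM(2/r − 1/a_t)): v₁ᵗ = 19581.7 m/s, v₂ᵗ = 4630.77 m/s.
(a) ΔV₁ = |v₁ᵗ − v₁| ≈ 4185 m/s = 4.185 km/s.
(b) ΔV₂ = |v₂ − v₂ᵗ| ≈ 2857 m/s = 2.857 km/s.
(c) ΔV_total = ΔV₁ + ΔV₂ ≈ 7042 m/s = 7.042 km/s.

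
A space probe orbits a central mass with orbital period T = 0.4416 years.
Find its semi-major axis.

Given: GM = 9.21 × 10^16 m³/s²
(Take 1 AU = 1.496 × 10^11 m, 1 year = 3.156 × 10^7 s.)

Convert to SI: T = 0.4416 years = 1.39369e+07 s.
Invert Kepler's third law: a = (GM · T² / (4π²))^(1/3).
Substituting T = 1.39369e+07 s and GM = 9.21e+16 m³/s²:
a = (9.21e+16 · (1.39369e+07)² / (4π²))^(1/3) m
a ≈ 7.681e+09 m = 0.05134 AU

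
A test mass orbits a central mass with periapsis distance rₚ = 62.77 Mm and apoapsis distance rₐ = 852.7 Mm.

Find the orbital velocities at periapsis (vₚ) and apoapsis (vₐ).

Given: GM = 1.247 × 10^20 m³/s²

Convert to SI: rₚ = 62.77 Mm = 6.277e+07 m; rₐ = 852.7 Mm = 8.527e+08 m.
Use the vis-viva equation v² = GM(2/r − 1/a) with a = (rₚ + rₐ)/2 = (6.277e+07 + 8.527e+08)/2 = 4.57735e+08 m.
vₚ = √(GM · (2/rₚ − 1/a)) = √(1.247e+20 · (2/6.277e+07 − 1/4.57735e+08)) m/s ≈ 1.924e+06 m/s = 1924 km/s.
vₐ = √(GM · (2/rₐ − 1/a)) = √(1.247e+20 · (2/8.527e+08 − 1/4.57735e+08)) m/s ≈ 1.416e+05 m/s = 141.6 km/s.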